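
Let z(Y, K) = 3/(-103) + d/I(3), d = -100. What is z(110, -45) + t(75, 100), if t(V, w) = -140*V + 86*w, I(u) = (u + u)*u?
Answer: -1766477/927 ≈ -1905.6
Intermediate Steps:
I(u) = 2*u² (I(u) = (2*u)*u = 2*u²)
z(Y, K) = -5177/927 (z(Y, K) = 3/(-103) - 100/(2*3²) = 3*(-1/103) - 100/(2*9) = -3/103 - 100/18 = -3/103 - 100*1/18 = -3/103 - 50/9 = -5177/927)
z(110, -45) + t(75, 100) = -5177/927 + (-140*75 + 86*100) = -5177/927 + (-10500 + 8600) = -5177/927 - 1900 = -1766477/927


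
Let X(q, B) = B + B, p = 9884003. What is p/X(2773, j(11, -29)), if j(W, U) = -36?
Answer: -9884003/72 ≈ -1.3728e+5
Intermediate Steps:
X(q, B) = 2*B
p/X(2773, j(11, -29)) = 9884003/((2*(-36))) = 9884003/(-72) = 9884003*(-1/72) = -9884003/72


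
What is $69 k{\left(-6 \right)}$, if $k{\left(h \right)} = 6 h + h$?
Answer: $-2898$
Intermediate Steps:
$k{\left(h \right)} = 7 h$
$69 k{\left(-6 \right)} = 69 \cdot 7 \left(-6\right) = 69 \left(-42\right) = -2898$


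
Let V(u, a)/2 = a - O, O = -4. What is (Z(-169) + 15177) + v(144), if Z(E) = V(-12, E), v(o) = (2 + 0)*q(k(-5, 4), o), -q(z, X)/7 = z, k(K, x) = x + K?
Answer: 14861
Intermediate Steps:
k(K, x) = K + x
q(z, X) = -7*z
v(o) = 14 (v(o) = (2 + 0)*(-7*(-5 + 4)) = 2*(-7*(-1)) = 2*7 = 14)
V(u, a) = 8 + 2*a (V(u, a) = 2*(a - 1*(-4)) = 2*(a + 4) = 2*(4 + a) = 8 + 2*a)
Z(E) = 8 + 2*E
(Z(-169) + 15177) + v(144) = ((8 + 2*(-169)) + 15177) + 14 = ((8 - 338) + 15177) + 14 = (-330 + 15177) + 14 = 14847 + 14 = 14861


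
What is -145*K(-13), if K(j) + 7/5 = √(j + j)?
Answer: 203 - 145*I*√26 ≈ 203.0 - 739.36*I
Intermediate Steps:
K(j) = -7/5 + √2*√j (K(j) = -7/5 + √(j + j) = -7/5 + √(2*j) = -7/5 + √2*√j)
-145*K(-13) = -145*(-7/5 + √2*√(-13)) = -145*(-7/5 + √2*(I*√13)) = -145*(-7/5 + I*√26) = 203 - 145*I*√26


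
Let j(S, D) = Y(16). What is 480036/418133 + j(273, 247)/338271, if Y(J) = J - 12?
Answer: 162383930288/141442268043 ≈ 1.1481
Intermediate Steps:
Y(J) = -12 + J
j(S, D) = 4 (j(S, D) = -12 + 16 = 4)
480036/418133 + j(273, 247)/338271 = 480036/418133 + 4/338271 = 162383930288/141442268043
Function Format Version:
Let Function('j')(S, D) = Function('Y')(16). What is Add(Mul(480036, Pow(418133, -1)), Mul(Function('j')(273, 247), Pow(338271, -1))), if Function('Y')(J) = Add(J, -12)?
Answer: Rational(162383930288, 141442268043) ≈ 1.1481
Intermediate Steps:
Function('Y')(J) = Add(-12, J)
Function('j')(S, D) = 4 (Function('j')(S, D) = Add(-12, 16) = 4)
Add(Mul(480036, Pow(418133, -1)), Mul(Function('j')(273, 247), Pow(338271, -1))) = Add(Mul(480036, Pow(418133, -1)), Mul(4, Pow(338271, -1))) = Add(Mul(480036, Rational(1, 418133)), Mul(4, Rational(1, 338271))) = Add(Rational(480036, 418133), Rational(4, 338271)) = Rational(162383930288, 141442268043)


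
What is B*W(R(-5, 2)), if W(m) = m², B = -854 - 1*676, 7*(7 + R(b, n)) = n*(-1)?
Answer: -3979530/49 ≈ -81215.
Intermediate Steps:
R(b, n) = -7 - n/7 (R(b, n) = -7 + (n*(-1))/7 = -7 + (-n)/7 = -7 - n/7)
B = -1530 (B = -854 - 676 = -1530)
B*W(R(-5, 2)) = -1530*(-7 - ⅐*2)² = -1530*(-7 - 2/7)² = -1530*(-51/7)² = -1530*2601/49 = -3979530/49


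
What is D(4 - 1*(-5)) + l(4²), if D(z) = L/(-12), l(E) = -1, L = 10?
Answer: -11/6 ≈ -1.8333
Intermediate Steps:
D(z) = -⅚ (D(z) = 10/(-12) = 10*(-1/12) = -⅚)
D(4 - 1*(-5)) + l(4²) = -⅚ - 1 = -11/6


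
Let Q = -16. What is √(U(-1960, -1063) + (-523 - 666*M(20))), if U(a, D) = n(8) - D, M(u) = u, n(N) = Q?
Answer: 2*I*√3199 ≈ 113.12*I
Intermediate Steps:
n(N) = -16
U(a, D) = -16 - D
√(U(-1960, -1063) + (-523 - 666*M(20))) = √((-16 - 1*(-1063)) + (-523 - 666*20)) = √((-16 + 1063) + (-523 - 13320)) = √(1047 - 13843) = √(-12796) = 2*I*√3199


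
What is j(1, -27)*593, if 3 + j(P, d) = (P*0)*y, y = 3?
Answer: -1779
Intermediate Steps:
j(P, d) = -3 (j(P, d) = -3 + (P*0)*3 = -3 + 0*3 = -3 + 0 = -3)
j(1, -27)*593 = -3*593 = -1779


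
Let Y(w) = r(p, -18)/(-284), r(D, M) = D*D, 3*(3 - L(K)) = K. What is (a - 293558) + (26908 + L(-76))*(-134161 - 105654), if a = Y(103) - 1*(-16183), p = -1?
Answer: -5503932058643/852 ≈ -6.4600e+9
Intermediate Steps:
L(K) = 3 - K/3
r(D, M) = D**2
Y(w) = -1/284 (Y(w) = (-1)**2/(-284) = 1*(-1/284) = -1/284)
a = 4595971/284 (a = -1/284 - 1*(-16183) = -1/284 + 16183 = 4595971/284 ≈ 16183.)
(a - 293558) + (26908 + L(-76))*(-134161 - 105654) = (4595971/284 - 293558) + (26908 + (3 - 1/3*(-76)))*(-134161 - 105654) = -78774501/284 + (26908 + (3 + 76/3))*(-239815) = -78774501/284 + (26908 + 85/3)*(-239815) = -78774501/284 + (80809/3)*(-239815) = -78774501/284 - 19379210335/3 = -5503932058643/852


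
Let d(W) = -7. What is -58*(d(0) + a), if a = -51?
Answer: 3364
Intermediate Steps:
-58*(d(0) + a) = -58*(-7 - 51) = -58*(-58) = 3364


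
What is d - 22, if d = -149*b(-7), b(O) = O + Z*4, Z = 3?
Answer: -767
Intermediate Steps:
b(O) = 12 + O (b(O) = O + 3*4 = O + 12 = 12 + O)
d = -745 (d = -149*(12 - 7) = -149*5 = -745)
d - 22 = -745 - 22 = -767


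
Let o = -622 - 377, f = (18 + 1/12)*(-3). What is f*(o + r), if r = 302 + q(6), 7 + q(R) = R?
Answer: 75733/2 ≈ 37867.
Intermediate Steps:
f = -217/4 (f = (18 + 1/12)*(-3) = (217/12)*(-3) = -217/4 ≈ -54.250)
q(R) = -7 + R
o = -999
r = 301 (r = 302 + (-7 + 6) = 302 - 1 = 301)
f*(o + r) = -217*(-999 + 301)/4 = -217/4*(-698) = 75733/2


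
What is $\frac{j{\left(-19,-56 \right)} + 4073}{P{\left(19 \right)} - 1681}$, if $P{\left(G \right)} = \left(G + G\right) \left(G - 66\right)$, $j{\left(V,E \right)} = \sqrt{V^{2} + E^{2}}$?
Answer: $- \frac{4073}{3467} - \frac{\sqrt{3497}}{3467} \approx -1.1918$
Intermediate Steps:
$j{\left(V,E \right)} = \sqrt{E^{2} + V^{2}}$
$P{\left(G \right)} = 2 G \left(-66 + G\right)$
$\frac{j{\left(-19,-56 \right)} + 4073}{P{\left(19 \right)} - 1681} = \frac{\sqrt{\left(-56\right)^{2} + \left(-19\right)^{2}} + 4073}{2 \cdot 19 \left(-66 + 19\right) - 1681} = \frac{\sqrt{3136 + 361} + 4073}{2 \cdot 19 \left(-47\right) - 1681} = \frac{\sqrt{3497} + 4073}{-1786 - 1681} = \frac{4073 + \sqrt{3497}}{-3467} = \left(4073 + \sqrt{3497}\right) \left(- \frac{1}{3467}\right) = - \frac{4073}{3467} - \frac{\sqrt{3497}}{3467}$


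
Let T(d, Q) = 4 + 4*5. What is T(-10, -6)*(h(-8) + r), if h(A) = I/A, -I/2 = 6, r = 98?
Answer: 2388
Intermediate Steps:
I = -12 (I = -2*6 = -12)
T(d, Q) = 24 (T(d, Q) = 4 + 20 = 24)
h(A) = -12/A
T(-10, -6)*(h(-8) + r) = 24*(-12/(-8) + 98) = 24*(-12*(-⅛) + 98) = 24*(3/2 + 98) = 24*(199/2) = 2388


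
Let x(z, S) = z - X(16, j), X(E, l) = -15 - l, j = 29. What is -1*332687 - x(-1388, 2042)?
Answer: -331343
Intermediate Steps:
x(z, S) = 44 + z (x(z, S) = z - (-15 - 1*29) = z - (-15 - 29) = z - 1*(-44) = z + 44 = 44 + z)
-1*332687 - x(-1388, 2042) = -1*332687 - (44 - 1388) = -332687 - 1*(-1344) = -332687 + 1344 = -331343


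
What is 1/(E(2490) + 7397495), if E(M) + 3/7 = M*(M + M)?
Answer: 7/138583862 ≈ 5.0511e-8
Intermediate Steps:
E(M) = -3/7 + 2*M² (E(M) = -3/7 + M*(M + M) = -3/7 + M*(2*M) = -3/7 + 2*M²)
1/(E(2490) + 7397495) = 1/((-3/7 + 2*2490²) + 7397495) = 1/((-3/7 + 2*6200100) + 7397495) = 1/((-3/7 + 12400200) + 7397495) = 1/(86801397/7 + 7397495) = 1/(138583862/7) = 7/138583862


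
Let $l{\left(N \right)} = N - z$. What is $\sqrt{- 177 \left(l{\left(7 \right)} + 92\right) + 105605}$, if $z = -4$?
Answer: $79 \sqrt{14} \approx 295.59$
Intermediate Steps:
$l{\left(N \right)} = 4 + N$ ($l{\left(N \right)} = N - -4 = N + 4 = 4 + N$)
$\sqrt{- 177 \left(l{\left(7 \right)} + 92\right) + 105605} = \sqrt{- 177 \left(\left(4 + 7\right) + 92\right) + 105605} = \sqrt{- 177 \left(11 + 92\right) + 105605} = \sqrt{\left(-177\right) 103 + 105605} = \sqrt{-18231 + 105605} = \sqrt{87374} = 79 \sqrt{14}$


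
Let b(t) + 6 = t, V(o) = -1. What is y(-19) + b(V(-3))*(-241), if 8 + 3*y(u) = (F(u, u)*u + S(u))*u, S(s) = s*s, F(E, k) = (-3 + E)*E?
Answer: 149092/3 ≈ 49697.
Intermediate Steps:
F(E, k) = E*(-3 + E)
b(t) = -6 + t
S(s) = s²
y(u) = -8/3 + u*(u² + u²*(-3 + u))/3 (y(u) = -8/3 + (((u*(-3 + u))*u + u²)*u)/3 = -8/3 + ((u²*(-3 + u) + u²)*u)/3 = -8/3 + ((u² + u²*(-3 + u))*u)/3 = -8/3 + (u*(u² + u²*(-3 + u)))/3 = -8/3 + u*(u² + u²*(-3 + u))/3)
y(-19) + b(V(-3))*(-241) = (-8/3 - ⅔*(-19)³ + (⅓)*(-19)⁴) + (-6 - 1)*(-241) = (-8/3 - ⅔*(-6859) + (⅓)*130321) - 7*(-241) = (-8/3 + 13718/3 + 130321/3) + 1687 = 144031/3 + 1687 = 149092/3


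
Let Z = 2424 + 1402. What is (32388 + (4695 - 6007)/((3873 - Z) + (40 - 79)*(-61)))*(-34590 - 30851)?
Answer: -2570914340708/1213 ≈ -2.1195e+9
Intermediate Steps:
Z = 3826
(32388 + (4695 - 6007)/((3873 - Z) + (40 - 79)*(-61)))*(-34590 - 30851) = (32388 + (4695 - 6007)/((3873 - 1*3826) + (40 - 79)*(-61)))*(-34590 - 30851) = (32388 - 1312/((3873 - 3826) - 39*(-61)))*(-65441) = (32388 - 1312/(47 + 2379))*(-65441) = (32388 - 1312/2426)*(-65441) = (32388 - 1312*1/2426)*(-65441) = (32388 - 656/1213)*(-65441) = (39285988/1213)*(-65441) = -2570914340708/1213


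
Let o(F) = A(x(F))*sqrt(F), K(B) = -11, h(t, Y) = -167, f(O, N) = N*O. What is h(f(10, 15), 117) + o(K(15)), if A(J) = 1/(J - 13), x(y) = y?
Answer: -167 - I*sqrt(11)/24 ≈ -167.0 - 0.13819*I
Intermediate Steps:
A(J) = 1/(-13 + J)
o(F) = sqrt(F)/(-13 + F)
h(f(10, 15), 117) + o(K(15)) = -167 + sqrt(-11)/(-13 - 11) = -167 + (I*sqrt(11))/(-24) = -167 + (I*sqrt(11))*(-1/24) = -167 - I*sqrt(11)/24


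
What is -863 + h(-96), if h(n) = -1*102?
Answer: -965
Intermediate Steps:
h(n) = -102
-863 + h(-96) = -863 - 102 = -965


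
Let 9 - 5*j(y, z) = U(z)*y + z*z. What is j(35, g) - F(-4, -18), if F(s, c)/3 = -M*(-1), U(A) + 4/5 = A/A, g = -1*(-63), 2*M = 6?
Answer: -4012/5 ≈ -802.40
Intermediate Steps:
M = 3 (M = (½)*6 = 3)
g = 63
U(A) = ⅕ (U(A) = -⅘ + A/A = -⅘ + 1 = ⅕)
j(y, z) = 9/5 - z²/5 - y/25 (j(y, z) = 9/5 - (y/5 + z*z)/5 = 9/5 - (y/5 + z²)/5 = 9/5 - (z² + y/5)/5 = 9/5 + (-z²/5 - y/25) = 9/5 - z²/5 - y/25)
F(s, c) = 9 (F(s, c) = 3*(-1*3*(-1)) = 3*(-3*(-1)) = 3*3 = 9)
j(35, g) - F(-4, -18) = (9/5 - ⅕*63² - 1/25*35) - 1*9 = (9/5 - ⅕*3969 - 7/5) - 9 = (9/5 - 3969/5 - 7/5) - 9 = -3967/5 - 9 = -4012/5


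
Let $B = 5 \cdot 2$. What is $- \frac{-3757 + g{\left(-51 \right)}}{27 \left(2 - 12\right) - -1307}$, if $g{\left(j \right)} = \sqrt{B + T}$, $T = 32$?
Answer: $\frac{221}{61} - \frac{\sqrt{42}}{1037} \approx 3.6167$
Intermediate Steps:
$B = 10$
$g{\left(j \right)} = \sqrt{42}$ ($g{\left(j \right)} = \sqrt{10 + 32} = \sqrt{42}$)
$- \frac{-3757 + g{\left(-51 \right)}}{27 \left(2 - 12\right) - -1307} = - \frac{-3757 + \sqrt{42}}{27 \left(2 - 12\right) - -1307} = - \frac{-3757 + \sqrt{42}}{27 \left(-10\right) + \left(-276 + 1583\right)} = - \frac{-3757 + \sqrt{42}}{-270 + 1307} = - \frac{-3757 + \sqrt{42}}{1037} = - (- \frac{221}{61} + \frac{\sqrt{42}}{1037}) = \frac{221}{61} - \frac{\sqrt{42}}{1037}$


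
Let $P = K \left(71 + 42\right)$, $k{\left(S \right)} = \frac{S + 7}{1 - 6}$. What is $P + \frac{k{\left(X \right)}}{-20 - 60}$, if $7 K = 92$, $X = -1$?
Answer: $\frac{2079221}{1400} \approx 1485.2$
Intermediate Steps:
$K = \frac{92}{7}$ ($K = \frac{1}{7} \cdot 92 = \frac{92}{7} \approx 13.143$)
$k{\left(S \right)} = - \frac{7}{5} - \frac{S}{5}$ ($k{\left(S \right)} = \frac{7 + S}{-5} = \left(7 + S\right) \left(- \frac{1}{5}\right) = - \frac{7}{5} - \frac{S}{5}$)
$P = \frac{10396}{7}$ ($P = \frac{92 \left(71 + 42\right)}{7} = \frac{92}{7} \cdot 113 = \frac{10396}{7} \approx 1485.1$)
$P + \frac{k{\left(X \right)}}{-20 - 60} = \frac{10396}{7} + \frac{- \frac{7}{5} - - \frac{1}{5}}{-20 - 60} = \frac{10396}{7} + \frac{- \frac{7}{5} + \frac{1}{5}}{-80} = \frac{10396}{7} - - \frac{3}{200} = \frac{10396}{7} + \frac{3}{200} = \frac{2079221}{1400}$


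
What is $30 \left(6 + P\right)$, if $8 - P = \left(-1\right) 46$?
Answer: $1800$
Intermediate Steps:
$P = 54$ ($P = 8 - \left(-1\right) 46 = 8 - -46 = 8 + 46 = 54$)
$30 \left(6 + P\right) = 30 \left(6 + 54\right) = 30 \cdot 60 = 1800$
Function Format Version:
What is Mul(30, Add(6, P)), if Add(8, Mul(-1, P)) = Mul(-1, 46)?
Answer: 1800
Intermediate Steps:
P = 54 (P = Add(8, Mul(-1, Mul(-1, 46))) = Add(8, Mul(-1, -46)) = Add(8, 46) = 54)
Mul(30, Add(6, P)) = Mul(30, Add(6, 54)) = Mul(30, 60) = 1800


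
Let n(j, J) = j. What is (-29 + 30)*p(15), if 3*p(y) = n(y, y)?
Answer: 5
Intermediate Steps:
p(y) = y/3
(-29 + 30)*p(15) = (-29 + 30)*((⅓)*15) = 1*5 = 5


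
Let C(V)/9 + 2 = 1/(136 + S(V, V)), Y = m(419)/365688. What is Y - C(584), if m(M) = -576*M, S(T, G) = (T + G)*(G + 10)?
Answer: 61114193249/3524460312 ≈ 17.340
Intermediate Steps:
S(T, G) = (10 + G)*(G + T) (S(T, G) = (G + T)*(10 + G) = (10 + G)*(G + T))
Y = -3352/5079 (Y = -576*419/365688 = -241344*1/365688 = -3352/5079 ≈ -0.65997)
C(V) = -18 + 9/(136 + 2*V**2 + 20*V) (C(V) = -18 + 9/(136 + (V**2 + 10*V + 10*V + V*V)) = -18 + 9/(136 + (V**2 + 10*V + 10*V + V**2)) = -18 + 9/(136 + (2*V**2 + 20*V)) = -18 + 9/(136 + 2*V**2 + 20*V))
Y - C(584) = -3352/5079 - 9*(-271 - 40*584 - 4*584**2)/(2*(68 + 584**2 + 10*584)) = -3352/5079 - 9*(-271 - 23360 - 4*341056)/(2*(68 + 341056 + 5840)) = -3352/5079 - 9*(-271 - 23360 - 1364224)/(2*346964) = -3352/5079 - 9*(-1387855)/(2*346964) = -3352/5079 - 1*(-12490695/693928) = -3352/5079 + 12490695/693928 = 61114193249/3524460312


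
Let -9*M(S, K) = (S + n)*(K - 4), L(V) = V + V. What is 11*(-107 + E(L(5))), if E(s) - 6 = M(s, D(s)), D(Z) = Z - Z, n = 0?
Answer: -9559/9 ≈ -1062.1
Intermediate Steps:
D(Z) = 0
L(V) = 2*V
M(S, K) = -S*(-4 + K)/9 (M(S, K) = -(S + 0)*(K - 4)/9 = -S*(-4 + K)/9)
E(s) = 6 + 4*s/9 (E(s) = 6 + s*(4 - 1*0)/9 = 6 + s*(4 + 0)/9 = 6 + (⅑)*s*4 = 6 + 4*s/9)
11*(-107 + E(L(5))) = 11*(-107 + (6 + 4*(2*5)/9)) = 11*(-107 + (6 + (4/9)*10)) = 11*(-107 + (6 + 40/9)) = 11*(-107 + 94/9) = 11*(-869/9) = -9559/9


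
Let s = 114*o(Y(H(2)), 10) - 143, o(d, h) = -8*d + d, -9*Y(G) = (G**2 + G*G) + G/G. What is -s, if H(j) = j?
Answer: -655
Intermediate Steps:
Y(G) = -1/9 - 2*G**2/9 (Y(G) = -((G**2 + G*G) + G/G)/9 = -((G**2 + G**2) + 1)/9 = -(2*G**2 + 1)/9 = -(1 + 2*G**2)/9 = -1/9 - 2*G**2/9)
o(d, h) = -7*d
s = 655 (s = 114*(-7*(-1/9 - 2/9*2**2)) - 143 = 114*(-7*(-1/9 - 2/9*4)) - 143 = 114*(-7*(-1/9 - 8/9)) - 143 = 114*(-7*(-1)) - 143 = 114*7 - 143 = 798 - 143 = 655)
-s = -1*655 = -655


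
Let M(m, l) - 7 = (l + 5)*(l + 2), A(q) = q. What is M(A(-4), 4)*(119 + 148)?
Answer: 16287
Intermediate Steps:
M(m, l) = 7 + (2 + l)*(5 + l) (M(m, l) = 7 + (l + 5)*(l + 2) = 7 + (5 + l)*(2 + l) = 7 + (2 + l)*(5 + l))
M(A(-4), 4)*(119 + 148) = (17 + 4² + 7*4)*(119 + 148) = (17 + 16 + 28)*267 = 61*267 = 16287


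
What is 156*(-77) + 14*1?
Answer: -11998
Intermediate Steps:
156*(-77) + 14*1 = -12012 + 14 = -11998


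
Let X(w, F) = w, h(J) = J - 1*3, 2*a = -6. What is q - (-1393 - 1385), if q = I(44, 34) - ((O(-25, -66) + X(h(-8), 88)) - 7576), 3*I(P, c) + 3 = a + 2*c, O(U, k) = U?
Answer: 31232/3 ≈ 10411.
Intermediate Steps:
a = -3 (a = (1/2)*(-6) = -3)
h(J) = -3 + J (h(J) = J - 3 = -3 + J)
I(P, c) = -2 + 2*c/3 (I(P, c) = -1 + (-3 + 2*c)/3 = -1 + (-1 + 2*c/3) = -2 + 2*c/3)
q = 22898/3 (q = (-2 + (2/3)*34) - ((-25 + (-3 - 8)) - 7576) = (-2 + 68/3) - ((-25 - 11) - 7576) = 62/3 - (-36 - 7576) = 62/3 - 1*(-7612) = 62/3 + 7612 = 22898/3 ≈ 7632.7)
q - (-1393 - 1385) = 22898/3 - (-1393 - 1385) = 22898/3 - 1*(-2778) = 22898/3 + 2778 = 31232/3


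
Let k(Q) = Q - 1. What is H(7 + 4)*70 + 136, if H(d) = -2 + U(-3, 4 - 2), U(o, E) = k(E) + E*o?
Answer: -354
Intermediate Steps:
k(Q) = -1 + Q
U(o, E) = -1 + E + E*o (U(o, E) = (-1 + E) + E*o = -1 + E + E*o)
H(d) = -7 (H(d) = -2 + (-1 + (4 - 2) + (4 - 2)*(-3)) = -2 + (-1 + 2 + 2*(-3)) = -2 + (-1 + 2 - 6) = -2 - 5 = -7)
H(7 + 4)*70 + 136 = -7*70 + 136 = -490 + 136 = -354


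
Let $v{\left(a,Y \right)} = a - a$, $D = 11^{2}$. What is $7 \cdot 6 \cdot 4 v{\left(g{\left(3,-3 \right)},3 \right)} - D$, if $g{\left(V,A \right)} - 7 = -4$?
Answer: $-121$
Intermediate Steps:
$D = 121$
$g{\left(V,A \right)} = 3$ ($g{\left(V,A \right)} = 7 - 4 = 3$)
$v{\left(a,Y \right)} = 0$
$7 \cdot 6 \cdot 4 v{\left(g{\left(3,-3 \right)},3 \right)} - D = 7 \cdot 6 \cdot 4 \cdot 0 - 121 = 42 \cdot 0 - 121 = 0 - 121 = -121$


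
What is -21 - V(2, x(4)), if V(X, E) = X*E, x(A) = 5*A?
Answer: -61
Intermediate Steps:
V(X, E) = E*X
-21 - V(2, x(4)) = -21 - 5*4*2 = -21 - 20*2 = -21 - 1*40 = -21 - 40 = -61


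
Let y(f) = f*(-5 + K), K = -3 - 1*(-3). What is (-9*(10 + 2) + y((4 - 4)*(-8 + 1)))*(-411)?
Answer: 44388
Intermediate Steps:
K = 0 (K = -3 + 3 = 0)
y(f) = -5*f (y(f) = f*(-5 + 0) = f*(-5) = -5*f)
(-9*(10 + 2) + y((4 - 4)*(-8 + 1)))*(-411) = (-9*(10 + 2) - 5*(4 - 4)*(-8 + 1))*(-411) = (-9*12 - 0*(-7))*(-411) = (-108 - 5*0)*(-411) = (-108 + 0)*(-411) = -108*(-411) = 44388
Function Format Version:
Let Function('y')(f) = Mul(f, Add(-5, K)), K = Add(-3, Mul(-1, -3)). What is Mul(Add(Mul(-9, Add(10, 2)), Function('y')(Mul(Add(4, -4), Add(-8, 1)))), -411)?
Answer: 44388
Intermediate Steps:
K = 0 (K = Add(-3, 3) = 0)
Function('y')(f) = Mul(-5, f) (Function('y')(f) = Mul(f, Add(-5, 0)) = Mul(f, -5) = Mul(-5, f))
Mul(Add(Mul(-9, Add(10, 2)), Function('y')(Mul(Add(4, -4), Add(-8, 1)))), -411) = Mul(Add(Mul(-9, Add(10, 2)), Mul(-5, Mul(Add(4, -4), Add(-8, 1)))), -411) = Mul(Add(Mul(-9, 12), Mul(-5, Mul(0, -7))), -411) = Mul(Add(-108, Mul(-5, 0)), -411) = Mul(Add(-108, 0), -411) = Mul(-108, -411) = 44388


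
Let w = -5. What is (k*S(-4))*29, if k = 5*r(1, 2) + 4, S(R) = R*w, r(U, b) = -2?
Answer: -3480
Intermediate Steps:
S(R) = -5*R (S(R) = R*(-5) = -5*R)
k = -6 (k = 5*(-2) + 4 = -10 + 4 = -6)
(k*S(-4))*29 = -(-30)*(-4)*29 = -6*20*29 = -120*29 = -3480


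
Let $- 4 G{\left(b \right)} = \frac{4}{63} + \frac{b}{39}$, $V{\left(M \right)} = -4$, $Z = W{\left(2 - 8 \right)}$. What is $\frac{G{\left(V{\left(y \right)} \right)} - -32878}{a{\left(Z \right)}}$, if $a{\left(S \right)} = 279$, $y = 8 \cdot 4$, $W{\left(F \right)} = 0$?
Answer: $\frac{26927090}{228501} \approx 117.84$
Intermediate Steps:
$y = 32$
$Z = 0$
$G{\left(b \right)} = - \frac{1}{63} - \frac{b}{156}$ ($G{\left(b \right)} = - \frac{\frac{4}{63} + \frac{b}{39}}{4} = - \frac{1}{63} - \frac{b}{156}$)
$\frac{G{\left(V{\left(y \right)} \right)} - -32878}{a{\left(Z \right)}} = \frac{\left(- \frac{1}{63} - - \frac{1}{39}\right) - -32878}{279} = \left(\left(- \frac{1}{63} + \frac{1}{39}\right) + 32878\right) \frac{1}{279} = \left(\frac{8}{819} + 32878\right) \frac{1}{279} = \frac{26927090}{819} \cdot \frac{1}{279} = \frac{26927090}{228501}$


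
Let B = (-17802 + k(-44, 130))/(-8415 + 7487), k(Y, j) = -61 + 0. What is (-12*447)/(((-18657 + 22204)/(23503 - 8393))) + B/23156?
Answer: -1741665442590659/76220660096 ≈ -22850.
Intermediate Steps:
k(Y, j) = -61
B = 17863/928 (B = (-17802 - 61)/(-8415 + 7487) = -17863/(-928) = -17863*(-1/928) = 17863/928 ≈ 19.249)
(-12*447)/(((-18657 + 22204)/(23503 - 8393))) + B/23156 = (-12*447)/(((-18657 + 22204)/(23503 - 8393))) + (17863/928)/23156 = -5364/(3547/15110) + (17863/928)*(1/23156) = -5364/(3547*(1/15110)) + 17863/21488768 = -5364/3547/15110 + 17863/21488768 = -5364*15110/3547 + 17863/21488768 = -81050040/3547 + 17863/21488768 = -1741665442590659/76220660096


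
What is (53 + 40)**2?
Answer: 8649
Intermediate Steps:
(53 + 40)**2 = 93**2 = 8649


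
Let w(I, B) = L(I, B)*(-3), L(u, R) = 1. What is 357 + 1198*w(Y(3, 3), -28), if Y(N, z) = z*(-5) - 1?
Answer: -3237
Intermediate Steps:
Y(N, z) = -1 - 5*z (Y(N, z) = -5*z - 1 = -1 - 5*z)
w(I, B) = -3 (w(I, B) = 1*(-3) = -3)
357 + 1198*w(Y(3, 3), -28) = 357 + 1198*(-3) = 357 - 3594 = -3237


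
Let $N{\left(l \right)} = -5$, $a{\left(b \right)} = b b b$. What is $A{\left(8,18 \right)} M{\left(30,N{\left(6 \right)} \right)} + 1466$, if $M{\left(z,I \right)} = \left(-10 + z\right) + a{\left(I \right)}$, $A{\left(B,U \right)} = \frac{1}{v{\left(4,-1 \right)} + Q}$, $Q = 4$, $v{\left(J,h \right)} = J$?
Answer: $\frac{11623}{8} \approx 1452.9$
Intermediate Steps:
$a{\left(b \right)} = b^{3}$ ($a{\left(b \right)} = b^{2} b = b^{3}$)
$A{\left(B,U \right)} = \frac{1}{8}$ ($A{\left(B,U \right)} = \frac{1}{4 + 4} = \frac{1}{8}$)
$M{\left(z,I \right)} = -10 + z + I^{3}$ ($M{\left(z,I \right)} = \left(-10 + z\right) + I^{3} = -10 + z + I^{3}$)
$A{\left(8,18 \right)} M{\left(30,N{\left(6 \right)} \right)} + 1466 = \frac{-10 + 30 + \left(-5\right)^{3}}{8} + 1466 = \frac{-10 + 30 - 125}{8} + 1466 = \frac{1}{8} \left(-105\right) + 1466 = - \frac{105}{8} + 1466 = \frac{11623}{8}$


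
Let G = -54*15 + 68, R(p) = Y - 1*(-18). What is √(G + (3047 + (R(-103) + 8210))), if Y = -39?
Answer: 3*√1166 ≈ 102.44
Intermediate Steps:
R(p) = -21 (R(p) = -39 - 1*(-18) = -39 + 18 = -21)
G = -742 (G = -810 + 68 = -742)
√(G + (3047 + (R(-103) + 8210))) = √(-742 + (3047 + (-21 + 8210))) = √(-742 + (3047 + 8189)) = √(-742 + 11236) = √10494 = 3*√1166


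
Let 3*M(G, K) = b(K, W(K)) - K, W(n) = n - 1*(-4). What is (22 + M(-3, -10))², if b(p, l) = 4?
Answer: 6400/9 ≈ 711.11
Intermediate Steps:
W(n) = 4 + n (W(n) = n + 4 = 4 + n)
M(G, K) = 4/3 - K/3 (M(G, K) = (4 - K)/3 = 4/3 - K/3)
(22 + M(-3, -10))² = (22 + (4/3 - ⅓*(-10)))² = (22 + (4/3 + 10/3))² = (22 + 14/3)² = (80/3)² = 6400/9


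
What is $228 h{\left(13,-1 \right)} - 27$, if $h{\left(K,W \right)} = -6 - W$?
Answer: $-1167$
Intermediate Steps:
$228 h{\left(13,-1 \right)} - 27 = 228 \left(-6 - -1\right) - 27 = 228 \left(-6 + 1\right) - 27 = 228 \left(-5\right) - 27 = -1140 - 27 = -1167$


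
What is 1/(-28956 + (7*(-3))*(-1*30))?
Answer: -1/28326 ≈ -3.5303e-5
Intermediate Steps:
1/(-28956 + (7*(-3))*(-1*30)) = 1/(-28956 - 21*(-30)) = 1/(-28956 + 630) = 1/(-28326) = -1/28326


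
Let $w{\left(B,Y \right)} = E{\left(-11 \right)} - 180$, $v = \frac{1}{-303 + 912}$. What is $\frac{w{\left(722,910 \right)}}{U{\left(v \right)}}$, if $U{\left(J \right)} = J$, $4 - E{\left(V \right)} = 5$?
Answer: $-110229$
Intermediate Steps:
$E{\left(V \right)} = -1$ ($E{\left(V \right)} = 4 - 5 = -1$)
$v = \frac{1}{609} \approx 0.001642$
$w{\left(B,Y \right)} = -181$ ($w{\left(B,Y \right)} = -1 - 180 = -181$)
$\frac{w{\left(722,910 \right)}}{U{\left(v \right)}} = - 181 \frac{1}{\frac{1}{609}} = \left(-181\right) 609 = -110229$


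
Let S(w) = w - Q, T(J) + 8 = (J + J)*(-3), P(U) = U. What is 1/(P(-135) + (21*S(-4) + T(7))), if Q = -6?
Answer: -1/143 ≈ -0.0069930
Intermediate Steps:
T(J) = -8 - 6*J (T(J) = -8 + (J + J)*(-3) = -8 + (2*J)*(-3) = -8 - 6*J)
S(w) = 6 + w (S(w) = w - 1*(-6) = w + 6 = 6 + w)
1/(P(-135) + (21*S(-4) + T(7))) = 1/(-135 + (21*(6 - 4) + (-8 - 6*7))) = 1/(-135 + (21*2 + (-8 - 42))) = 1/(-135 + (42 - 50)) = 1/(-135 - 8) = 1/(-143) = -1/143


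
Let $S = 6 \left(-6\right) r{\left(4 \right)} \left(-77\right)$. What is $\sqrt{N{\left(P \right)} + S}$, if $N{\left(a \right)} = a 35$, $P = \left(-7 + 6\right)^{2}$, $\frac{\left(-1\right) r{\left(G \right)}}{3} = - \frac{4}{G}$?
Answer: $\sqrt{8351} \approx 91.384$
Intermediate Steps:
$r{\left(G \right)} = \frac{12}{G}$ ($r{\left(G \right)} = - 3 \left(- \frac{4}{G}\right) = \frac{12}{G}$)
$P = 1$ ($P = \left(-1\right)^{2} = 1$)
$S = 8316$ ($S = 6 \left(-6\right) \frac{12}{4} \left(-77\right) = - 36 \cdot 12 \cdot \frac{1}{4} \left(-77\right) = \left(-36\right) 3 \left(-77\right) = \left(-108\right) \left(-77\right) = 8316$)
$N{\left(a \right)} = 35 a$
$\sqrt{N{\left(P \right)} + S} = \sqrt{35 \cdot 1 + 8316} = \sqrt{35 + 8316} = \sqrt{8351}$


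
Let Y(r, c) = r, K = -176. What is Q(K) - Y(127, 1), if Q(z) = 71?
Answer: -56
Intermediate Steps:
Q(K) - Y(127, 1) = 71 - 1*127 = 71 - 127 = -56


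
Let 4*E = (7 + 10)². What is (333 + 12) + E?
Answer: 1669/4 ≈ 417.25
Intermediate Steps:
E = 289/4 (E = (7 + 10)²/4 = (¼)*17² = (¼)*289 = 289/4 ≈ 72.250)
(333 + 12) + E = (333 + 12) + 289/4 = 345 + 289/4 = 1669/4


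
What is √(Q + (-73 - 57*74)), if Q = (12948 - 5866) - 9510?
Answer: I*√6719 ≈ 81.969*I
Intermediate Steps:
Q = -2428 (Q = 7082 - 9510 = -2428)
√(Q + (-73 - 57*74)) = √(-2428 + (-73 - 57*74)) = √(-2428 + (-73 - 4218)) = √(-2428 - 4291) = √(-6719) = I*√6719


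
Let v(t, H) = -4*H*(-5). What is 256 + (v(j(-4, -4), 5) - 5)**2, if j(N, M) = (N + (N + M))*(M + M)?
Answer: 9281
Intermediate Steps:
j(N, M) = 2*M*(M + 2*N) (j(N, M) = (N + (M + N))*(2*M) = (M + 2*N)*(2*M) = 2*M*(M + 2*N))
v(t, H) = 20*H
256 + (v(j(-4, -4), 5) - 5)**2 = 256 + (20*5 - 5)**2 = 256 + (100 - 5)**2 = 256 + 95**2 = 256 + 9025 = 9281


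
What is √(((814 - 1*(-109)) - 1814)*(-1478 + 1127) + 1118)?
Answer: √313859 ≈ 560.23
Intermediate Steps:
√(((814 - 1*(-109)) - 1814)*(-1478 + 1127) + 1118) = √(((814 + 109) - 1814)*(-351) + 1118) = √((923 - 1814)*(-351) + 1118) = √(-891*(-351) + 1118) = √(312741 + 1118) = √313859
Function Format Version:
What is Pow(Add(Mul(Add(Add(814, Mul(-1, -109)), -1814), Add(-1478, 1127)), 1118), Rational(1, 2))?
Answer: Pow(313859, Rational(1, 2)) ≈ 560.23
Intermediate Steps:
Pow(Add(Mul(Add(Add(814, Mul(-1, -109)), -1814), Add(-1478, 1127)), 1118), Rational(1, 2)) = Pow(Add(Mul(Add(Add(814, 109), -1814), -351), 1118), Rational(1, 2)) = Pow(Add(Mul(Add(923, -1814), -351), 1118), Rational(1, 2)) = Pow(Add(Mul(-891, -351), 1118), Rational(1, 2)) = Pow(Add(312741, 1118), Rational(1, 2)) = Pow(313859, Rational(1, 2))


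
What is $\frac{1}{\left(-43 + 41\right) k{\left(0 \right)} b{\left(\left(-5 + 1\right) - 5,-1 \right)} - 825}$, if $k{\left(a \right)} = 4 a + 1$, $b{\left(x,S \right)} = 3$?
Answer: $- \frac{1}{831} \approx -0.0012034$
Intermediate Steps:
$k{\left(a \right)} = 1 + 4 a$
$\frac{1}{\left(-43 + 41\right) k{\left(0 \right)} b{\left(\left(-5 + 1\right) - 5,-1 \right)} - 825} = \frac{1}{\left(-43 + 41\right) \left(1 + 4 \cdot 0\right) 3 - 825} = \frac{1}{- 2 \left(1 + 0\right) 3 - 825} = \frac{1}{- 2 \cdot 1 \cdot 3 - 825} = \frac{1}{\left(-2\right) 3 - 825} = \frac{1}{-6 - 825} = \frac{1}{-831} = - \frac{1}{831}$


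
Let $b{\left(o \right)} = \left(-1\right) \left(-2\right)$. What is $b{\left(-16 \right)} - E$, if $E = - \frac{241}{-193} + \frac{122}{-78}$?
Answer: $\frac{17428}{7527} \approx 2.3154$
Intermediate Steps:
$b{\left(o \right)} = 2$
$E = - \frac{2374}{7527}$ ($E = \left(-241\right) \left(- \frac{1}{193}\right) + 122 \left(- \frac{1}{78}\right) = \frac{241}{193} - \frac{61}{39} = - \frac{2374}{7527} \approx -0.3154$)
$b{\left(-16 \right)} - E = 2 - - \frac{2374}{7527} = 2 + \frac{2374}{7527} = \frac{17428}{7527}$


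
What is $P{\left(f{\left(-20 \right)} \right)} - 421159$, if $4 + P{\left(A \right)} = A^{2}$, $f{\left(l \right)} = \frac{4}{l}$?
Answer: $- \frac{10529074}{25} \approx -4.2116 \cdot 10^{5}$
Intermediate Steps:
$P{\left(A \right)} = -4 + A^{2}$
$P{\left(f{\left(-20 \right)} \right)} - 421159 = \left(-4 + \left(\frac{4}{-20}\right)^{2}\right) - 421159 = \left(-4 + \left(4 \left(- \frac{1}{20}\right)\right)^{2}\right) - 421159 = \left(-4 + \left(- \frac{1}{5}\right)^{2}\right) - 421159 = \left(-4 + \frac{1}{25}\right) - 421159 = - \frac{99}{25} - 421159 = - \frac{10529074}{25}$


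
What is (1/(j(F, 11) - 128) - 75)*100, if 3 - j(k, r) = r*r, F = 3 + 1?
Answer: -922550/123 ≈ -7500.4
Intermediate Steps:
F = 4
j(k, r) = 3 - r**2 (j(k, r) = 3 - r*r = 3 - r**2)
(1/(j(F, 11) - 128) - 75)*100 = (1/((3 - 1*11**2) - 128) - 75)*100 = (1/((3 - 1*121) - 128) - 75)*100 = (1/((3 - 121) - 128) - 75)*100 = (1/(-118 - 128) - 75)*100 = (1/(-246) - 75)*100 = (-1/246 - 75)*100 = -18451/246*100 = -922550/123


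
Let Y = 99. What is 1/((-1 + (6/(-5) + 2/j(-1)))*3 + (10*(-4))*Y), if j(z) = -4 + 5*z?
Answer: -15/59509 ≈ -0.00025206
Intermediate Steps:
1/((-1 + (6/(-5) + 2/j(-1)))*3 + (10*(-4))*Y) = 1/((-1 + (6/(-5) + 2/(-4 + 5*(-1))))*3 + (10*(-4))*99) = 1/((-1 + (6*(-1/5) + 2/(-4 - 5)))*3 - 40*99) = 1/((-1 + (-6/5 + 2/(-9)))*3 - 3960) = 1/((-1 + (-6/5 + 2*(-1/9)))*3 - 3960) = 1/((-1 + (-6/5 - 2/9))*3 - 3960) = 1/((-1 - 64/45)*3 - 3960) = 1/(-109/45*3 - 3960) = 1/(-109/15 - 3960) = 1/(-59509/15) = -15/59509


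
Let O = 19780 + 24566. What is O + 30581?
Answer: 74927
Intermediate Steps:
O = 44346
O + 30581 = 44346 + 30581 = 74927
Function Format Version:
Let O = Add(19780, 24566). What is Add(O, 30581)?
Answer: 74927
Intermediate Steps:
O = 44346
Add(O, 30581) = Add(44346, 30581) = 74927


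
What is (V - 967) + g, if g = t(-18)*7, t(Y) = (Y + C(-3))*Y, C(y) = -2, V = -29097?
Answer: -27544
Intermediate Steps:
t(Y) = Y*(-2 + Y) (t(Y) = (Y - 2)*Y = (-2 + Y)*Y = Y*(-2 + Y))
g = 2520 (g = -18*(-2 - 18)*7 = -18*(-20)*7 = 360*7 = 2520)
(V - 967) + g = (-29097 - 967) + 2520 = -30064 + 2520 = -27544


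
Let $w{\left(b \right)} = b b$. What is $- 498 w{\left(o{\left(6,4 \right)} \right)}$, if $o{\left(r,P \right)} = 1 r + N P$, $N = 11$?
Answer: $-1245000$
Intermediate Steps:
$o{\left(r,P \right)} = r + 11 P$ ($o{\left(r,P \right)} = 1 r + 11 P = r + 11 P$)
$w{\left(b \right)} = b^{2}$
$- 498 w{\left(o{\left(6,4 \right)} \right)} = - 498 \left(6 + 11 \cdot 4\right)^{2} = - 498 \left(6 + 44\right)^{2} = - 498 \cdot 50^{2} = \left(-498\right) 2500 = -1245000$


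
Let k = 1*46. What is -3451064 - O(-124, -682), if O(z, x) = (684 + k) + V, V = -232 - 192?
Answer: -3451370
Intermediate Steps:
k = 46
V = -424
O(z, x) = 306 (O(z, x) = (684 + 46) - 424 = 730 - 424 = 306)
-3451064 - O(-124, -682) = -3451064 - 1*306 = -3451064 - 306 = -3451370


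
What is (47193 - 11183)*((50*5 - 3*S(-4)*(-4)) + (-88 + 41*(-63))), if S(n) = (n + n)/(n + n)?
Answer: -86748090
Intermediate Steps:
S(n) = 1 (S(n) = (2*n)/((2*n)) = (2*n)*(1/(2*n)) = 1)
(47193 - 11183)*((50*5 - 3*S(-4)*(-4)) + (-88 + 41*(-63))) = (47193 - 11183)*((50*5 - 3*1*(-4)) + (-88 + 41*(-63))) = 36010*((250 - 3*(-4)) + (-88 - 2583)) = 36010*((250 + 12) - 2671) = 36010*(262 - 2671) = 36010*(-2409) = -86748090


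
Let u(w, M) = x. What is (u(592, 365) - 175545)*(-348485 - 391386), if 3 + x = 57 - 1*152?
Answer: 129953162053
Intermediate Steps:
x = -98 (x = -3 + (57 - 1*152) = -3 + (57 - 152) = -3 - 95 = -98)
u(w, M) = -98
(u(592, 365) - 175545)*(-348485 - 391386) = (-98 - 175545)*(-348485 - 391386) = -175643*(-739871) = 129953162053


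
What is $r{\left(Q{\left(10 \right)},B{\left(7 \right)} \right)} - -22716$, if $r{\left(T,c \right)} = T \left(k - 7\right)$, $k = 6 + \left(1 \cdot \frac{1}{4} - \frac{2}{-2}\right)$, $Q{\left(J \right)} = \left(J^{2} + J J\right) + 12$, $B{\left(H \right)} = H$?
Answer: $22769$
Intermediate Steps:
$Q{\left(J \right)} = 12 + 2 J^{2}$ ($Q{\left(J \right)} = \left(J^{2} + J^{2}\right) + 12 = 2 J^{2} + 12 = 12 + 2 J^{2}$)
$k = \frac{29}{4}$ ($k = 6 + \left(1 \cdot \frac{1}{4} - -1\right) = 6 + \left(\frac{1}{4} + 1\right) = 6 + \frac{5}{4} = \frac{29}{4} \approx 7.25$)
$r{\left(T,c \right)} = \frac{T}{4}$ ($r{\left(T,c \right)} = T \left(\frac{29}{4} - 7\right) = T \frac{1}{4} = \frac{T}{4}$)
$r{\left(Q{\left(10 \right)},B{\left(7 \right)} \right)} - -22716 = \frac{12 + 2 \cdot 10^{2}}{4} - -22716 = \frac{12 + 2 \cdot 100}{4} + 22716 = \frac{12 + 200}{4} + 22716 = \frac{1}{4} \cdot 212 + 22716 = 53 + 22716 = 22769$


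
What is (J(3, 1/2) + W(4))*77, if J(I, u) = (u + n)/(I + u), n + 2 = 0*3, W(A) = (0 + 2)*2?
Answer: 275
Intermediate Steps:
W(A) = 4 (W(A) = 2*2 = 4)
n = -2 (n = -2 + 0*3 = -2 + 0 = -2)
J(I, u) = (-2 + u)/(I + u) (J(I, u) = (u - 2)/(I + u) = (-2 + u)/(I + u))
(J(3, 1/2) + W(4))*77 = ((-2 + 1/2)/(3 + 1/2) + 4)*77 = ((-2 + ½)/(3 + ½) + 4)*77 = (-3/2/(7/2) + 4)*77 = ((2/7)*(-3/2) + 4)*77 = (-3/7 + 4)*77 = (25/7)*77 = 275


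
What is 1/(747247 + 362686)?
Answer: 1/1109933 ≈ 9.0096e-7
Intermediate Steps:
1/(747247 + 362686) = 1/1109933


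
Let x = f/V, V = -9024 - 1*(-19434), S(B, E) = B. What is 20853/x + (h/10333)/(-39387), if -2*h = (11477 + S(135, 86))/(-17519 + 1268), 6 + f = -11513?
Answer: -1435749571978598361644/76185829601044299 ≈ -18845.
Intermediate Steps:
f = -11519 (f = -6 - 11513 = -11519)
V = 10410 (V = -9024 + 19434 = 10410)
h = 5806/16251 (h = -(11477 + 135)/(2*(-17519 + 1268)) = -5806/(-16251) = -5806*(-1)/16251 = -½*(-11612/16251) = 5806/16251 ≈ 0.35727)
x = -11519/10410 ≈ -1.1065
20853/x + (h/10333)/(-39387) = 20853/(-11519/10410) + ((5806/16251)/10333)/(-39387) = 20853*(-10410/11519) + ((5806/16251)*(1/10333))*(-1/39387) = -217079730/11519 + (5806/167921583)*(-1/39387) = -217079730/11519 - 5806/6613927389621 = -1435749571978598361644/76185829601044299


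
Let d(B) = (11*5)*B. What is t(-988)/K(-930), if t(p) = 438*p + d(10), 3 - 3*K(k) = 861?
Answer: 216097/143 ≈ 1511.2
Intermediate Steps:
d(B) = 55*B
K(k) = -286 (K(k) = 1 - 1/3*861 = 1 - 287 = -286)
t(p) = 550 + 438*p (t(p) = 438*p + 55*10 = 438*p + 550 = 550 + 438*p)
t(-988)/K(-930) = (550 + 438*(-988))/(-286) = (550 - 432744)*(-1/286) = -432194*(-1/286) = 216097/143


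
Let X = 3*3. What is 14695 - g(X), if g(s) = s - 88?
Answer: 14774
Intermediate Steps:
X = 9
g(s) = -88 + s
14695 - g(X) = 14695 - (-88 + 9) = 14695 - 1*(-79) = 14695 + 79 = 14774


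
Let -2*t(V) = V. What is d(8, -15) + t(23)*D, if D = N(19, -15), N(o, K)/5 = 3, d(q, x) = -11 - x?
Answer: -337/2 ≈ -168.50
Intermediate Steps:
t(V) = -V/2
N(o, K) = 15 (N(o, K) = 5*3 = 15)
D = 15
d(8, -15) + t(23)*D = (-11 - 1*(-15)) - ½*23*15 = (-11 + 15) - 23/2*15 = 4 - 345/2 = -337/2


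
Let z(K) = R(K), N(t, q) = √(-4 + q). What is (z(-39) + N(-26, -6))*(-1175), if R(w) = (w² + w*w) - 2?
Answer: -3572000 - 1175*I*√10 ≈ -3.572e+6 - 3715.7*I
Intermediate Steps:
R(w) = -2 + 2*w² (R(w) = (w² + w²) - 2 = 2*w² - 2 = -2 + 2*w²)
z(K) = -2 + 2*K²
(z(-39) + N(-26, -6))*(-1175) = ((-2 + 2*(-39)²) + √(-4 - 6))*(-1175) = ((-2 + 2*1521) + √(-10))*(-1175) = ((-2 + 3042) + I*√10)*(-1175) = (3040 + I*√10)*(-1175) = -3572000 - 1175*I*√10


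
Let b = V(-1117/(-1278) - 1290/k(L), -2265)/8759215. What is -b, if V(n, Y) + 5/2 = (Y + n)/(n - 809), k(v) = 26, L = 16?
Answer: -5628423/249646649491450 ≈ -2.2546e-8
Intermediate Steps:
V(n, Y) = -5/2 + (Y + n)/(-809 + n) (V(n, Y) = -5/2 + (Y + n)/(n - 809) = -5/2 + (Y + n)/(-809 + n))
b = 5628423/249646649491450 (b = ((4045 - 3*(-1117/(-1278) - 1290/26) + 2*(-2265))/(2*(-809 + (-1117/(-1278) - 1290/26))))/8759215 = ((4045 - 3*(-1117*(-1/1278) - 1290*1/26) - 4530)/(2*(-809 + (-1117*(-1/1278) - 1290*1/26))))*(1/8759215) = ((4045 - 3*(1117/1278 - 645/13) - 4530)/(2*(-809 + (1117/1278 - 645/13))))*(1/8759215) = ((4045 - 3*(-809789/16614) - 4530)/(2*(-809 - 809789/16614)))*(1/8759215) = ((4045 + 809789/5538 - 4530)/(2*(-14250515/16614)))*(1/8759215) = ((½)*(-16614/14250515)*(-1876141/5538))*(1/8759215) = (5628423/28501030)*(1/8759215) = 5628423/249646649491450 ≈ 2.2546e-8)
-b = -1*5628423/249646649491450 = -5628423/249646649491450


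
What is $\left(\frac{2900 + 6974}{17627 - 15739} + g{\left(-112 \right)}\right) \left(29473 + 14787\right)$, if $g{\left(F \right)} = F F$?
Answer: $\frac{131081223745}{236} \approx 5.5543 \cdot 10^{8}$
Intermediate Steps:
$g{\left(F \right)} = F^{2}$
$\left(\frac{2900 + 6974}{17627 - 15739} + g{\left(-112 \right)}\right) \left(29473 + 14787\right) = \left(\frac{2900 + 6974}{17627 - 15739} + \left(-112\right)^{2}\right) \left(29473 + 14787\right) = \left(\frac{9874}{1888} + 12544\right) 44260 = \left(9874 \cdot \frac{1}{1888} + 12544\right) 44260 = \left(\frac{4937}{944} + 12544\right) 44260 = \frac{11846473}{944} \cdot 44260 = \frac{131081223745}{236}$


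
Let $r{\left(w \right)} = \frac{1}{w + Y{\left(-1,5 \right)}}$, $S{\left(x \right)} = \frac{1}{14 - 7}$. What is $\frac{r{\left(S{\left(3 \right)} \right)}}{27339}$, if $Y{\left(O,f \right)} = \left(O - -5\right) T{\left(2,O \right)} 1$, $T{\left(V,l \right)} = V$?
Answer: $\frac{7}{1558323} \approx 4.492 \cdot 10^{-6}$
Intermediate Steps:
$S{\left(x \right)} = \frac{1}{7}$
$Y{\left(O,f \right)} = 10 + 2 O$ ($Y{\left(O,f \right)} = \left(O - -5\right) 2 \cdot 1 = \left(O + 5\right) 2 \cdot 1 = \left(5 + O\right) 2 \cdot 1 = \left(10 + 2 O\right) 1 = 10 + 2 O$)
$r{\left(w \right)} = \frac{1}{8 + w}$ ($r{\left(w \right)} = \frac{1}{w + \left(10 + 2 \left(-1\right)\right)} = \frac{1}{w + \left(10 - 2\right)} = \frac{1}{w + 8} = \frac{1}{8 + w}$)
$\frac{r{\left(S{\left(3 \right)} \right)}}{27339} = \frac{1}{\left(8 + \frac{1}{7}\right) 27339} = \frac{1}{\frac{57}{7}} \cdot \frac{1}{27339} = \frac{7}{57} \cdot \frac{1}{27339} = \frac{7}{1558323}$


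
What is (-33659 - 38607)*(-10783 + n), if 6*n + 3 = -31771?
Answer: 3485822776/3 ≈ 1.1619e+9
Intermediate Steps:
n = -15887/3 (n = -1/2 + (1/6)*(-31771) = -1/2 - 31771/6 = -15887/3 ≈ -5295.7)
(-33659 - 38607)*(-10783 + n) = (-33659 - 38607)*(-10783 - 15887/3) = -72266*(-48236/3) = 3485822776/3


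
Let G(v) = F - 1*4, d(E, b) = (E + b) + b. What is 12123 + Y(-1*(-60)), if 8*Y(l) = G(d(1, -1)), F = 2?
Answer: 48491/4 ≈ 12123.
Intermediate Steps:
d(E, b) = E + 2*b
G(v) = -2 (G(v) = 2 - 1*4 = 2 - 4 = -2)
Y(l) = -¼ (Y(l) = (⅛)*(-2) = -¼)
12123 + Y(-1*(-60)) = 12123 - ¼ = 48491/4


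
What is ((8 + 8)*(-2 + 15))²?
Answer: 43264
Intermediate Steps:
((8 + 8)*(-2 + 15))² = (16*13)² = 208² = 43264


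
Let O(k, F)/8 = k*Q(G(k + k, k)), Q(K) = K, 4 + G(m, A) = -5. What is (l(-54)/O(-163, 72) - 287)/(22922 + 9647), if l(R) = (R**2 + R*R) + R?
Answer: -186803/21234988 ≈ -0.0087969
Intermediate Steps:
G(m, A) = -9 (G(m, A) = -4 - 5 = -9)
l(R) = R + 2*R**2 (l(R) = (R**2 + R**2) + R = 2*R**2 + R = R + 2*R**2)
O(k, F) = -72*k (O(k, F) = 8*(k*(-9)) = 8*(-9*k) = -72*k)
(l(-54)/O(-163, 72) - 287)/(22922 + 9647) = ((-54*(1 + 2*(-54)))/((-72*(-163))) - 287)/(22922 + 9647) = (-54*(1 - 108)/11736 - 287)/32569 = (-54*(-107)*(1/11736) - 287)*(1/32569) = (5778*(1/11736) - 287)*(1/32569) = (321/652 - 287)*(1/32569) = -186803/652*1/32569 = -186803/21234988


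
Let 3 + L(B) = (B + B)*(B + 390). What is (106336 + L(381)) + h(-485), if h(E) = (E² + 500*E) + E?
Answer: 686075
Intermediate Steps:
L(B) = -3 + 2*B*(390 + B) (L(B) = -3 + (B + B)*(B + 390) = -3 + (2*B)*(390 + B) = -3 + 2*B*(390 + B))
h(E) = E² + 501*E
(106336 + L(381)) + h(-485) = (106336 + (-3 + 2*381² + 780*381)) - 485*(501 - 485) = (106336 + (-3 + 2*145161 + 297180)) - 485*16 = (106336 + (-3 + 290322 + 297180)) - 7760 = (106336 + 587499) - 7760 = 693835 - 7760 = 686075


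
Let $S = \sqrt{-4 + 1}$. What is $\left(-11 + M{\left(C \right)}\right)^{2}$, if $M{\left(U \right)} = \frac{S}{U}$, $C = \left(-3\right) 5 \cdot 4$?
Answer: $\frac{\left(660 + i \sqrt{3}\right)^{2}}{3600} \approx 121.0 + 0.63509 i$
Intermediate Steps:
$S = i \sqrt{3}$ ($S = \sqrt{-3} = i \sqrt{3} \approx 1.732 i$)
$C = -60$ ($C = \left(-15\right) 4 = -60$)
$M{\left(U \right)} = \frac{i \sqrt{3}}{U}$
$\left(-11 + M{\left(C \right)}\right)^{2} = \left(-11 + \frac{i \sqrt{3}}{-60}\right)^{2} = \left(-11 + i \sqrt{3} \left(- \frac{1}{60}\right)\right)^{2} = \left(-11 - \frac{i \sqrt{3}}{60}\right)^{2}$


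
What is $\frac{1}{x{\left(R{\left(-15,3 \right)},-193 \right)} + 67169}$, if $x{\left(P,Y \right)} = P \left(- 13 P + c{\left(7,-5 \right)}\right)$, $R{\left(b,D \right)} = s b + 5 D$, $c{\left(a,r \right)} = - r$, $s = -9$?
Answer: $- \frac{1}{224581} \approx -4.4527 \cdot 10^{-6}$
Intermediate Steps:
$R{\left(b,D \right)} = - 9 b + 5 D$
$x{\left(P,Y \right)} = P \left(5 - 13 P\right)$ ($x{\left(P,Y \right)} = P \left(- 13 P - -5\right) = P \left(- 13 P + 5\right) = P \left(5 - 13 P\right)$)
$\frac{1}{x{\left(R{\left(-15,3 \right)},-193 \right)} + 67169} = \frac{1}{\left(\left(-9\right) \left(-15\right) + 5 \cdot 3\right) \left(5 - 13 \left(\left(-9\right) \left(-15\right) + 5 \cdot 3\right)\right) + 67169} = \frac{1}{\left(135 + 15\right) \left(5 - 13 \left(135 + 15\right)\right) + 67169} = \frac{1}{150 \left(5 - 1950\right) + 67169} = \frac{1}{150 \left(-1945\right) + 67169} = \frac{1}{-291750 + 67169} = \frac{1}{-224581} = - \frac{1}{224581}$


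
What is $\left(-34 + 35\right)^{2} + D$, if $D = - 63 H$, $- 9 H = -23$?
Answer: $-160$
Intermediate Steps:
$H = \frac{23}{9}$ ($H = \left(- \frac{1}{9}\right) \left(-23\right) = \frac{23}{9} \approx 2.5556$)
$D = -161$ ($D = \left(-63\right) \frac{23}{9} = -161$)
$\left(-34 + 35\right)^{2} + D = \left(-34 + 35\right)^{2} - 161 = 1^{2} - 161 = 1 - 161 = -160$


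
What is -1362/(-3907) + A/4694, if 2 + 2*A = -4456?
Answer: -2315475/18339458 ≈ -0.12626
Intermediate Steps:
A = -2229 (A = -1 + (½)*(-4456) = -1 - 2228 = -2229)
-1362/(-3907) + A/4694 = -1362/(-3907) - 2229/4694 = -1362*(-1/3907) - 2229*1/4694 = 1362/3907 - 2229/4694 = -2315475/18339458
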